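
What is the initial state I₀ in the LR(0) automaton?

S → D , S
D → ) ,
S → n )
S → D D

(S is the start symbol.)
{ [D → . ) ,], [S → . D , S], [S → . D D], [S → . n )], [S' → . S] }

First, augment the grammar with S' → S
I₀ = CLOSURE({ [S' → . S] }):
  [S' → . S] has the dot before S: add [S → . D , S], [S → . n )], [S → . D D]
  [S → . D , S] has the dot before D: add [D → . ) ,]
No further items can be added.

I₀ = { [D → . ) ,], [S → . D , S], [S → . D D], [S → . n )], [S' → . S] }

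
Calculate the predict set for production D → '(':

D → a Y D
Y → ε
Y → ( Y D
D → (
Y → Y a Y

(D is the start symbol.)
{ '(' }

PREDICT(D → '(') = (FIRST(RHS) \ {ε}) ∪ (FOLLOW(D) if ε ∈ FIRST(RHS), i.e. RHS ⇒* ε)
FIRST('(') = { '(' }
ε ∉ FIRST('('), so FOLLOW(D) is not added.
PREDICT(D → '(') = { '(' }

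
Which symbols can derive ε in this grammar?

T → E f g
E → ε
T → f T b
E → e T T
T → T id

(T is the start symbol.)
{ 'E' }

A non-terminal is nullable if it can derive ε (the empty string): either it has an ε-production, or it has a production whose right-hand side consists entirely of nullable non-terminals.

ε-productions: E → ε
So E is immediately nullable.
No further non-terminal can be added: every production for the remaining non-terminals contains a terminal or a non-nullable non-terminal.
Nullable = { 'E' }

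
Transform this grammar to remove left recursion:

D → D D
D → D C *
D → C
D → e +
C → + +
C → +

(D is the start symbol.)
D is directly left-recursive. The standard transformation for
  A → A α₁ | ... | A α_m | β₁ | ... | β_n
is
  A  → β₁ A' | ... | β_n A'
  A' → α₁ A' | ... | α_m A' | ε

D → C becomes D → C D'
D → e + becomes D → e + D'
D → D D becomes D' → D D'
D → D C * becomes D' → C * D'
Add D' → ε

Productions for other non-terminals are unchanged:
  C → + +
  C → +

Resulting grammar:
D → C D'
D → e + D'
D' → D D'
D' → C * D'
D' → ε
C → + +
C → +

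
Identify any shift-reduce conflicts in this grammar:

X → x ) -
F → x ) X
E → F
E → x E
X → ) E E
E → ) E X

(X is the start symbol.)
A shift-reduce conflict occurs when an LR(0) state has both:
  - a complete (reduce) item [A → α .] (dot at the end), and
  - a shift item [B → β . c γ] (dot before a terminal).

Augment with X' → X and build the canonical LR(0) collection (I0 = CLOSURE({[X' → . X]}), then GOTO on every symbol after a dot until no new states appear). It has 20 states:
  I0: { [X → . ) E E], [X → . x ) -], [X' → . X] }  — shift
  I1: { [E → . ) E X], [E → . F], [E → . x E], [F → . x ) X], [X → ) . E E] }  — shift
  I2: { [X' → X .] }  — accept
  I3: { [X → x . ) -] }  — shift
  I4: { [X → x ) . -] }  — shift
  I5: { [X → x ) - .] }  — reduce
  I6: { [E → ) . E X], [E → . ) E X], [E → . F], [E → . x E], [F → . x ) X] }  — shift
  I7: { [E → . ) E X], [E → . F], [E → . x E], [F → . x ) X], [X → ) E . E] }  — shift
  I8: { [E → F .] }  — reduce
  I9: { [E → . ) E X], [E → . F], [E → . x E], [E → x . E], [F → . x ) X], [F → x . ) X] }  — shift
  I10: { [E → ) . E X], [E → . ) E X], [E → . F], [E → . x E], [F → . x ) X], [F → x ) . X], [X → . ) E E], [X → . x ) -] }  — shift
  I11: { [E → x E .] }  — reduce
  I12: { [E → ) . E X], [E → . ) E X], [E → . F], [E → . x E], [F → . x ) X], [X → ) . E E] }  — shift
  I13: { [E → ) E . X], [X → . ) E E], [X → . x ) -] }  — shift
  I14: { [F → x ) X .] }  — reduce
  I15: { [E → . ) E X], [E → . F], [E → . x E], [E → x . E], [F → . x ) X], [F → x . ) X], [X → x . ) -] }  — shift
  I16: { [E → ) . E X], [E → . ) E X], [E → . F], [E → . x E], [F → . x ) X], [F → x ) . X], [X → . ) E E], [X → . x ) -], [X → x ) . -] }  — shift
  I17: { [E → ) E X .] }  — reduce
  I18: { [E → ) E . X], [E → . ) E X], [E → . F], [E → . x E], [F → . x ) X], [X → ) E . E], [X → . ) E E], [X → . x ) -] }  — shift
  I19: { [X → ) E E .] }  — reduce

No state contains both a complete item and a shift item.

Answer: No shift-reduce conflicts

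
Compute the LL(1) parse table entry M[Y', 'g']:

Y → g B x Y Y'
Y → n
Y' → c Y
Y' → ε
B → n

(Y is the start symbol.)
To find M[Y', 'g'], we find productions for Y' where 'g' is in the predict set (PREDICT(N → α) = (FIRST(α) \ {ε}) ∪ (FOLLOW(N) if α ⇒* ε)).

Relevant sets:
  FOLLOW(Y') = { $, 'c' }

Y' → c Y: PREDICT = { 'c' }
Y' → ε: PREDICT = { $, 'c' }

M[Y', 'g'] is empty (no production applies)

Answer: Empty (error entry)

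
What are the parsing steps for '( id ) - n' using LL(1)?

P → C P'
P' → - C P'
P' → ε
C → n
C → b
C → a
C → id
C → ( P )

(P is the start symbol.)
LL(1) parsing maintains a stack (initially the start symbol over $) and the input. At each step: if the stack top is a terminal, match it against the current input token; if it is a non-terminal N, replace it with the RHS of M[N, lookahead] (the unique production whose predict set contains the lookahead).

Stack is shown with the top on the left.

Stack         Input         Action
----------------------------------
P $           ( id ) - n $  output P → C P'
C P' $        ( id ) - n $  output C → ( P )
( P ) P' $    ( id ) - n $  match '('
P ) P' $      id ) - n $    output P → C P'
C P' ) P' $   id ) - n $    output C → id
id P' ) P' $  id ) - n $    match 'id'
P' ) P' $     ) - n $       output P' → ε
) P' $        ) - n $       match ')'
P' $          - n $         output P' → - C P'
- C P' $      - n $         match '-'
C P' $        n $           output C → n
n P' $        n $           match 'n'
P' $          $             output P' → ε
$             $             accept

The string is accepted.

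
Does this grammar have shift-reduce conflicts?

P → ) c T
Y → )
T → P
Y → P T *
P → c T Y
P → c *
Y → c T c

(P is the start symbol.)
Yes — I7: [Y → ) .] vs [P → ) . c T]; I12: [Y → c T c .] vs [P → . ) c T]

Augment with P' → P and build the canonical LR(0) collection (I0 = CLOSURE({[P' → . P]}), then GOTO on every symbol after a dot until no new states appear). It has 17 states:
  I0: { [P → . ) c T], [P → . c *], [P → . c T Y], [P' → . P] }  — shift
  I1: { [P → ) . c T] }  — shift
  I2: { [P' → P .] }  — accept
  I3: { [P → . ) c T], [P → . c *], [P → . c T Y], [P → c . *], [P → c . T Y], [T → . P] }  — shift
  I4: { [P → c * .] }  — reduce
  I5: { [T → P .] }  — reduce
  I6: { [P → . ) c T], [P → . c *], [P → . c T Y], [P → c T . Y], [Y → . )], [Y → . P T *], [Y → . c T c] }  — shift
  I7: { [P → ) . c T], [Y → ) .] }  — shift, reduce
  I8: { [P → . ) c T], [P → . c *], [P → . c T Y], [T → . P], [Y → P . T *] }  — shift
  I9: { [P → c T Y .] }  — reduce
  I10: { [P → . ) c T], [P → . c *], [P → . c T Y], [P → c . *], [P → c . T Y], [T → . P], [Y → c . T c] }  — shift
  I11: { [P → . ) c T], [P → . c *], [P → . c T Y], [P → c T . Y], [Y → . )], [Y → . P T *], [Y → . c T c], [Y → c T . c] }  — shift
  I12: { [P → . ) c T], [P → . c *], [P → . c T Y], [P → c . *], [P → c . T Y], [T → . P], [Y → c . T c], [Y → c T c .] }  — shift, reduce
  I13: { [Y → P T . *] }  — shift
  I14: { [Y → P T * .] }  — reduce
  I15: { [P → ) c . T], [P → . ) c T], [P → . c *], [P → . c T Y], [T → . P] }  — shift
  I16: { [P → ) c T .] }  — reduce

I7 contains reduce item [Y → ) .] and shift item [P → ) . c T] — shift-reduce conflict.
I12 contains reduce item [Y → c T c .] and shift items [P → . ) c T], [P → . c *], [P → c . *], [P → . c T Y] — shift-reduce conflict.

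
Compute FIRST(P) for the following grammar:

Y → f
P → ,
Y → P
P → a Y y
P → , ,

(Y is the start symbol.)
{ ',', 'a' }

To compute FIRST(P), examine every production with P on the left-hand side, reading each right-hand side left to right until a non-nullable symbol is reached.

From P → ,:
  - ',' is a terminal: add ',' and stop
From P → a Y y:
  - a is a terminal: add 'a' and stop
From P → , ,:
  - ',' is a terminal: add ',' and stop

Collecting: FIRST(P) = { ',', 'a' }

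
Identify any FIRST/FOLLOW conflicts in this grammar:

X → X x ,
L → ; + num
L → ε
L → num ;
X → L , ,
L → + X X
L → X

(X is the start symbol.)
A FIRST/FOLLOW conflict occurs when a non-terminal N has a nullable alternative N → β (β ⇒* ε) and another alternative N → α with FIRST(α) ∩ FOLLOW(N) ≠ ∅: on such a lookahead the parser cannot decide between expanding α and letting N vanish via β.

Nullable non-terminals: L.
FIRST sets used below: FIRST(X) = { '+', ',', ';', 'num' }

L: nullable alternative(s) L → ε; FOLLOW(L) = { ',' }
  L → ; + num: FIRST \ {ε} = { ';' } — disjoint from FOLLOW(L)
  L → ε: FIRST \ {ε} = { } — this is the only nullable alternative, skip
  L → num ;: FIRST \ {ε} = { 'num' } — disjoint from FOLLOW(L)
  L → + X X: FIRST \ {ε} = { '+' } — disjoint from FOLLOW(L)
  L → X: FIRST \ {ε} = { '+', ',', ';', 'num' } — overlaps FOLLOW(L) on { ',' }: CONFLICT

X has no nullable alternative, so no FIRST/FOLLOW check is needed there.

So the grammar has 1 FIRST/FOLLOW conflict (marked CONFLICT above).

Answer: Yes. L → X with FOLLOW(L) on { ',' }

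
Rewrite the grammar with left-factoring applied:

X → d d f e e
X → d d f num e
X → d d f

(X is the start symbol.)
X → d d f X'
X' → e e
X' → num e
X' → ε

Left-factoring transforms A → αβ₁ | αβ₂ into A → αA' and A' → β₁ | β₂
(α is the longest common prefix among the alternatives). Repeat until
no nonterminal has two alternatives with a common prefix.

Round 1: X has alternatives sharing prefix 'd d f'. Introduce X': X → d d f X'
  Add: X' → e e
  Add: X' → num e
  Add: X' → ε

No remaining common prefixes — done.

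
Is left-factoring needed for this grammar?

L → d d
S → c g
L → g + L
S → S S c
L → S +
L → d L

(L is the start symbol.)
Yes, L has productions with common prefix 'd'

Left-factoring is needed when two productions for the same non-terminal
share a common prefix on the right-hand side.

Productions for L:
  L → d d
  L → g + L
  L → S +
  L → d L
Productions for S:
  S → c g
  S → S S c

Found common prefix 'd' in productions for L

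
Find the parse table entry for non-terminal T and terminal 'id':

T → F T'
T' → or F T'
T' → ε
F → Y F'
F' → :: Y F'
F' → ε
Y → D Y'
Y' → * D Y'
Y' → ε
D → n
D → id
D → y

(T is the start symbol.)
T → F T'

To find M[T, 'id'], we find productions for T where 'id' is in the predict set (PREDICT(N → α) = (FIRST(α) \ {ε}) ∪ (FOLLOW(N) if α ⇒* ε)).

Relevant sets:
  FIRST(F) = { 'id', 'n', 'y' }

T → F T': PREDICT = { 'id', 'n', 'y' }
  'id' is in predict set, so this production goes in M[T, 'id']

M[T, 'id'] = T → F T'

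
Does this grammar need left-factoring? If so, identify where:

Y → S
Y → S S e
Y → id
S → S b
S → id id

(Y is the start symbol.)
Yes, Y has productions with common prefix 'S'

Left-factoring is needed when two productions for the same non-terminal
share a common prefix on the right-hand side.

Productions for Y:
  Y → S
  Y → S S e
  Y → id
Productions for S:
  S → S b
  S → id id

Found common prefix 'S' in productions for Y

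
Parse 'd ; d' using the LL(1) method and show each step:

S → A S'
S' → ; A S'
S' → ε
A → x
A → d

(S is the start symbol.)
Stack is shown with the top on the left.

Stack     Input    Action
-------------------------
S $       d ; d $  output S → A S'
A S' $    d ; d $  output A → d
d S' $    d ; d $  match 'd'
S' $      ; d $    output S' → ; A S'
; A S' $  ; d $    match ';'
A S' $    d $      output A → d
d S' $    d $      match 'd'
S' $      $        output S' → ε
$         $        accept

The string is accepted.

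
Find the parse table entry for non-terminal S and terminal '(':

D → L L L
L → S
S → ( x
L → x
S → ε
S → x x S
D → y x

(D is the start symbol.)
S → ( x, S → ε

To find M[S, '('], we find productions for S where '(' is in the predict set (PREDICT(N → α) = (FIRST(α) \ {ε}) ∪ (FOLLOW(N) if α ⇒* ε)).

Relevant sets:
  FOLLOW(S) = { $, '(', 'x' }

S → ( x: PREDICT = { '(' }
  '(' is in predict set, so this production goes in M[S, '(']
S → ε: PREDICT = { $, '(', 'x' }
  '(' is in predict set, so this production goes in M[S, '(']
S → x x S: PREDICT = { 'x' }

M[S, '('] = S → ( x, S → ε  (a multiply-defined cell — the grammar is not LL(1))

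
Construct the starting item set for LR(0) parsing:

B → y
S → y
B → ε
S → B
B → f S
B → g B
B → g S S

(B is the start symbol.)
{ [B → . f S], [B → . g B], [B → . g S S], [B → . y], [B → .], [B' → . B] }

First, augment the grammar with B' → B
I₀ = CLOSURE({ [B' → . B] }):
  [B' → . B] has the dot before B: add [B → . y], [B → .], [B → . f S], [B → . g B], [B → . g S S]
No further items can be added.

I₀ = { [B → . f S], [B → . g B], [B → . g S S], [B → . y], [B → .], [B' → . B] }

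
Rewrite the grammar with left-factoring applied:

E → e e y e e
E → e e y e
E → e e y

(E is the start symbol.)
Left-factoring transforms A → αβ₁ | αβ₂ into A → αA' and A' → β₁ | β₂
(α is the longest common prefix among the alternatives). Repeat until
no nonterminal has two alternatives with a common prefix.

Round 1: E has alternatives sharing prefix 'e e y'. Introduce E': E → e e y E'
  Add: E' → e e
  Add: E' → e
  Add: E' → ε

Round 2: E' has alternatives sharing prefix 'e'. Introduce E'': E' → e E''
  Add: E'' → e
  Add: E'' → ε

No remaining common prefixes — done.

Resulting grammar:
E → e e y E'
E' → e E''
E'' → e
E'' → ε
E' → ε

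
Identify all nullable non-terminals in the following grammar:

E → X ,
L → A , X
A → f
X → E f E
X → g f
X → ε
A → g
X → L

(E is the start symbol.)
{ 'X' }

A non-terminal is nullable if it can derive ε (the empty string): either it has an ε-production, or it has a production whose right-hand side consists entirely of nullable non-terminals.

ε-productions: X → ε
So X is immediately nullable.
No further non-terminal can be added: every production for the remaining non-terminals contains a terminal or a non-nullable non-terminal.
Nullable = { 'X' }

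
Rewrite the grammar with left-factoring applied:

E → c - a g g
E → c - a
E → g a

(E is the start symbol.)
E → c - a E'
E' → g g
E' → ε
E → g a

Left-factoring transforms A → αβ₁ | αβ₂ into A → αA' and A' → β₁ | β₂
(α is the longest common prefix among the alternatives). Repeat until
no nonterminal has two alternatives with a common prefix.

Round 1: E has alternatives sharing prefix 'c - a'. Introduce E': E → c - a E'
  Add: E' → g g
  Add: E' → ε

No remaining common prefixes — done.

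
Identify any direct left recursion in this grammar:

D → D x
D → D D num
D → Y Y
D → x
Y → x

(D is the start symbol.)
Direct left recursion occurs when N → N α for some non-terminal N (the right-hand side begins with the left-hand side itself).

D → D x: LEFT RECURSIVE (starts with D)
D → D D num: LEFT RECURSIVE (starts with D)
D → Y Y: starts with Y
D → x: starts with x
Y → x: starts with x

The grammar has direct left recursion on: D.

Answer: Yes, D is left-recursive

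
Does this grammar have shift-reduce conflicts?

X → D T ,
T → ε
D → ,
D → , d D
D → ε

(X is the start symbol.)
A shift-reduce conflict occurs when an LR(0) state has both:
  - a complete (reduce) item [A → α .] (dot at the end), and
  - a shift item [B → β . c γ] (dot before a terminal).

Augment with X' → X and build the canonical LR(0) collection (I0 = CLOSURE({[X' → . X]}), then GOTO on every symbol after a dot until no new states appear). It has 8 states:
  I0: { [D → . , d D], [D → . ,], [D → .], [X → . D T ,], [X' → . X] }  — shift, reduce
  I1: { [D → , . d D], [D → , .] }  — shift, reduce
  I2: { [T → .], [X → D . T ,] }  — reduce
  I3: { [X' → X .] }  — accept
  I4: { [X → D T . ,] }  — shift
  I5: { [X → D T , .] }  — reduce
  I6: { [D → , d . D], [D → . , d D], [D → . ,], [D → .] }  — shift, reduce
  I7: { [D → , d D .] }  — reduce

I0 contains reduce item [D → .] and shift items [D → . ,], [D → . , d D] — shift-reduce conflict.
I1 contains reduce item [D → , .] and shift item [D → , . d D] — shift-reduce conflict.
I6 contains reduce item [D → .] and shift items [D → . ,], [D → . , d D] — shift-reduce conflict.

Answer: Yes — I0: [D → .] vs [D → . ,]; I1: [D → , .] vs [D → , . d D]; I6: [D → .] vs [D → . ,]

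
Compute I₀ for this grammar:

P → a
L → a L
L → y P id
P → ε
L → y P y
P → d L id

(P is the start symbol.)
{ [P → . a], [P → . d L id], [P → .], [P' → . P] }

First, augment the grammar with P' → P
I₀ = CLOSURE({ [P' → . P] }):
  [P' → . P] has the dot before P: add [P → . a], [P → .], [P → . d L id]
No further items can be added.

I₀ = { [P → . a], [P → . d L id], [P → .], [P' → . P] }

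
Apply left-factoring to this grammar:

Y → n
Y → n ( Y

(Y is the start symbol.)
Y → n Y'
Y' → ε
Y' → ( Y

Left-factoring transforms A → αβ₁ | αβ₂ into A → αA' and A' → β₁ | β₂
(α is the longest common prefix among the alternatives). Repeat until
no nonterminal has two alternatives with a common prefix.

Round 1: Y has alternatives sharing prefix 'n'. Introduce Y': Y → n Y'
  Add: Y' → ε
  Add: Y' → ( Y

No remaining common prefixes — done.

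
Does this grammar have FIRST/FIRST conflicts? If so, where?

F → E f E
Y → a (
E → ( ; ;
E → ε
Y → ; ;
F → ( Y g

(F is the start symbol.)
A FIRST/FIRST conflict occurs when two productions N → α and N → β for the same non-terminal have FIRST(α) ∩ FIRST(β) ≠ ∅ (with ε ∈ FIRST of a nullable right-hand side, so two nullable alternatives also conflict).

FIRST sets of the non-terminals at (or reachable through a nullable prefix from) the front of some alternative:
  FIRST(E) = { '(', ε }

Productions for F:
  F → E f E: FIRST = { '(', 'f' }
  F → ( Y g: FIRST = { '(' }
Productions for Y:
  Y → a (: FIRST = { 'a' }
  Y → ; ;: FIRST = { ';' }
Productions for E:
  E → ( ; ;: FIRST = { '(' }
  E → ε: FIRST = { ε }

Conflict for F: F → E f E and F → ( Y g
  Overlap: { '(' }

Answer: Yes. F → E f E / F → '(' Y g on { '(' }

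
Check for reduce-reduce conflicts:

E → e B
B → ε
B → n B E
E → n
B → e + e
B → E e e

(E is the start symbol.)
Yes — I7: [B → .] vs [E → n .]

Augment with E' → E and build the canonical LR(0) collection (I0 = CLOSURE({[E' → . E]}), then GOTO on every symbol after a dot until no new states appear). It has 14 states:
  I0: { [E → . e B], [E → . n], [E' → . E] }  — shift
  I1: { [E' → E .] }  — accept
  I2: { [B → . E e e], [B → . e + e], [B → . n B E], [B → .], [E → . e B], [E → . n], [E → e . B] }  — shift, reduce
  I3: { [E → n .] }  — reduce
  I4: { [E → e B .] }  — reduce
  I5: { [B → E . e e] }  — shift
  I6: { [B → . E e e], [B → . e + e], [B → . n B E], [B → .], [B → e . + e], [E → . e B], [E → . n], [E → e . B] }  — shift, reduce
  I7: { [B → . E e e], [B → . e + e], [B → . n B E], [B → .], [B → n . B E], [E → . e B], [E → . n], [E → n .] }  — shift, 2 reduces
  I8: { [B → n B . E], [E → . e B], [E → . n] }  — shift
  I9: { [B → n B E .] }  — reduce
  I10: { [B → e + . e] }  — shift
  I11: { [B → e + e .] }  — reduce
  I12: { [B → E e . e] }  — shift
  I13: { [B → E e e .] }  — reduce

I7 contains complete items [B → .], [E → n .] — reduce-reduce conflict.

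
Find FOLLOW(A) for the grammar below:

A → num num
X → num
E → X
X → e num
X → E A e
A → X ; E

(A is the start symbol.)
A is the start symbol, so $ ∈ FOLLOW(A).
In X → E A e: A is followed by e, add FIRST(e) \ {ε} = { 'e' }

Taking the union: FOLLOW(A) = { $, 'e' }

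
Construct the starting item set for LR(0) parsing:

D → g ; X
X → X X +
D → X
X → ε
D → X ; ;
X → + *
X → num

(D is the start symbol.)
First, augment the grammar with D' → D
I₀ = CLOSURE({ [D' → . D] }):
  [D' → . D] has the dot before D: add [D → . g ; X], [D → . X], [D → . X ; ;]
  [D → . X] has the dot before X: add [X → . X X +], [X → .], [X → . + *], [X → . num]
No further items can be added.

I₀ = { [D → . X ; ;], [D → . X], [D → . g ; X], [D' → . D], [X → . + *], [X → . X X +], [X → . num], [X → .] }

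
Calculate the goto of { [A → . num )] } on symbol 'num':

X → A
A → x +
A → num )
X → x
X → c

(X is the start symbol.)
{ [A → num . )] }

GOTO(I, 'num') = CLOSURE({ [A → αX.β] : [A → α.Xβ] ∈ I, X = 'num' })

Items with dot before 'num', with the dot advanced:
  [A → . num )] → [A → num . )]
Closure adds nothing (no advanced item has the dot before a non-terminal).

GOTO = { [A → num . )] }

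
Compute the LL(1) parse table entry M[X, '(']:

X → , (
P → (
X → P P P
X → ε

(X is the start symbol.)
To find M[X, '('], we find productions for X where '(' is in the predict set (PREDICT(N → α) = (FIRST(α) \ {ε}) ∪ (FOLLOW(N) if α ⇒* ε)).

Relevant sets:
  FIRST(P) = { '(' }
  FOLLOW(X) = { $ }

X → , (: PREDICT = { ',' }
X → P P P: PREDICT = { '(' }
  '(' is in predict set, so this production goes in M[X, '(']
X → ε: PREDICT = { $ }

M[X, '('] = X → P P P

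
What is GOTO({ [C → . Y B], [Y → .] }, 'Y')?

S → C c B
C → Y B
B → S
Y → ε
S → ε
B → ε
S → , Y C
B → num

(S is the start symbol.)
GOTO(I, 'Y') = CLOSURE({ [A → αX.β] : [A → α.Xβ] ∈ I, X = 'Y' })

Items with dot before 'Y', with the dot advanced:
  [C → . Y B] → [C → Y . B]
Closure of the advanced items:
  [C → Y . B] has the dot before B: add [B → . S], [B → .], [B → . num]
  [B → . S] has the dot before S: add [S → . C c B], [S → .], [S → . , Y C]
  [S → . C c B] has the dot before C: add [C → . Y B]
  [C → . Y B] has the dot before Y: add [Y → .]

GOTO = { [B → . S], [B → . num], [B → .], [C → . Y B], [C → Y . B], [S → . , Y C], [S → . C c B], [S → .], [Y → .] }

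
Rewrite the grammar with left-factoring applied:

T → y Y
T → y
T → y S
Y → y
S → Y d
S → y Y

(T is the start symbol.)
T → y T'
T' → Y
T' → ε
T' → S
Y → y
S → Y d
S → y Y

Left-factoring transforms A → αβ₁ | αβ₂ into A → αA' and A' → β₁ | β₂
(α is the longest common prefix among the alternatives). Repeat until
no nonterminal has two alternatives with a common prefix.

Round 1: T has alternatives sharing prefix 'y'. Introduce T': T → y T'
  Add: T' → Y
  Add: T' → ε
  Add: T' → S

No remaining common prefixes — done.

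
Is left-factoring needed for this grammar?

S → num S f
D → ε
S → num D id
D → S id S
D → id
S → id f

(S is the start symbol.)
Left-factoring is needed when two productions for the same non-terminal
share a common prefix on the right-hand side.

Productions for S:
  S → num S f
  S → num D id
  S → id f
Productions for D:
  D → ε
  D → S id S
  D → id

Found common prefix 'num' in productions for S

Answer: Yes, S has productions with common prefix 'num'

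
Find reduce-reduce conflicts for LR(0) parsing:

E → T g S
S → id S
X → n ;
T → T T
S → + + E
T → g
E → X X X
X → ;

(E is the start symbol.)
No reduce-reduce conflicts

A reduce-reduce conflict occurs when an LR(0) state has two complete items [A → α .] and [B → β .] — both call for a reduction, and with no lookahead the parser cannot choose between them.

Augment with E' → E and build the canonical LR(0) collection (I0 = CLOSURE({[E' → . E]}), then GOTO on every symbol after a dot until no new states appear). It has 18 states:
  I0: { [E → . T g S], [E → . X X X], [E' → . E], [T → . T T], [T → . g], [X → . ;], [X → . n ;] }  — shift
  I1: { [X → ; .] }  — reduce
  I2: { [E' → E .] }  — accept
  I3: { [E → T . g S], [T → . T T], [T → . g], [T → T . T] }  — shift
  I4: { [E → X . X X], [X → . ;], [X → . n ;] }  — shift
  I5: { [T → g .] }  — reduce
  I6: { [X → n . ;] }  — shift
  I7: { [X → n ; .] }  — reduce
  I8: { [E → X X . X], [X → . ;], [X → . n ;] }  — shift
  I9: { [E → X X X .] }  — reduce
  I10: { [T → . T T], [T → . g], [T → T . T], [T → T T .] }  — shift, reduce
  I11: { [E → T g . S], [S → . + + E], [S → . id S], [T → g .] }  — shift, reduce
  I12: { [S → + . + E] }  — shift
  I13: { [E → T g S .] }  — reduce
  I14: { [S → . + + E], [S → . id S], [S → id . S] }  — shift
  I15: { [S → id S .] }  — reduce
  I16: { [E → . T g S], [E → . X X X], [S → + + . E], [T → . T T], [T → . g], [X → . ;], [X → . n ;] }  — shift
  I17: { [S → + + E .] }  — reduce

No state contains more than one complete item.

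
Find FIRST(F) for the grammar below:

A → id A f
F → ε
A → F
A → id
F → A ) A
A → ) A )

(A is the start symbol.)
{ ')', 'id', ε }

To compute FIRST(F), examine every production with F on the left-hand side, reading each right-hand side left to right until a non-nullable symbol is reached.

FIRST sets of the other non-terminals involved (by the same procedure, iterated to a fixed point):
  FIRST(A) = { ')', 'id', ε }

From F → ε:
  - ε-production, so ε ∈ FIRST(F)
From F → A ) A:
  - A is a non-terminal: add FIRST(A) \ {ε} = { ')', 'id' }
    A is nullable, so continue to the next symbol
  - ')' is a terminal: add ')' and stop

Collecting: FIRST(F) = { ')', 'id', ε }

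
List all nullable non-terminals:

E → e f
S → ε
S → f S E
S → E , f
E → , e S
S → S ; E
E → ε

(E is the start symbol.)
ε-productions: S → ε, E → ε
So S, E are immediately nullable.
Every non-terminal is now nullable.
Nullable = { 'E', 'S' }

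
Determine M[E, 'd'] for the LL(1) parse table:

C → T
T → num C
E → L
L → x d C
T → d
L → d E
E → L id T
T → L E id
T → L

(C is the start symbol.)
To find M[E, 'd'], we find productions for E where 'd' is in the predict set (PREDICT(N → α) = (FIRST(α) \ {ε}) ∪ (FOLLOW(N) if α ⇒* ε)).

Relevant sets:
  FIRST(L) = { 'd', 'x' }

E → L: PREDICT = { 'd', 'x' }
  'd' is in predict set, so this production goes in M[E, 'd']
E → L id T: PREDICT = { 'd', 'x' }
  'd' is in predict set, so this production goes in M[E, 'd']

M[E, 'd'] = E → L, E → L id T  (a multiply-defined cell — the grammar is not LL(1))

Answer: E → L, E → L id T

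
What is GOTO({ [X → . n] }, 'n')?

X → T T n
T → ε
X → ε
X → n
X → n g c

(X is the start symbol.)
GOTO(I, 'n') = CLOSURE({ [A → αX.β] : [A → α.Xβ] ∈ I, X = 'n' })

Items with dot before 'n', with the dot advanced:
  [X → . n] → [X → n .]
Closure adds nothing (no advanced item has the dot before a non-terminal).

GOTO = { [X → n .] }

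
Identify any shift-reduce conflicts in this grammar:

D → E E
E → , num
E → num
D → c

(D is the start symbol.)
A shift-reduce conflict occurs when an LR(0) state has both:
  - a complete (reduce) item [A → α .] (dot at the end), and
  - a shift item [B → β . c γ] (dot before a terminal).

Augment with D' → D and build the canonical LR(0) collection (I0 = CLOSURE({[D' → . D]}), then GOTO on every symbol after a dot until no new states appear). It has 8 states:
  I0: { [D → . E E], [D → . c], [D' → . D], [E → . , num], [E → . num] }  — shift
  I1: { [E → , . num] }  — shift
  I2: { [D' → D .] }  — accept
  I3: { [D → E . E], [E → . , num], [E → . num] }  — shift
  I4: { [D → c .] }  — reduce
  I5: { [E → num .] }  — reduce
  I6: { [D → E E .] }  — reduce
  I7: { [E → , num .] }  — reduce

No state contains both a complete item and a shift item.

Answer: No shift-reduce conflicts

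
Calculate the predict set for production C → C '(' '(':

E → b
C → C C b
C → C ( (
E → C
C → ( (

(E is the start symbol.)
PREDICT(C → C '(' '(') = (FIRST(RHS) \ {ε}) ∪ (FOLLOW(C) if ε ∈ FIRST(RHS), i.e. RHS ⇒* ε)
FIRST(C) = { '(' }
FIRST(C '(' '(') = { '(' }
ε ∉ FIRST(C '(' '('), so FOLLOW(C) is not added.
PREDICT(C → C '(' '(') = { '(' }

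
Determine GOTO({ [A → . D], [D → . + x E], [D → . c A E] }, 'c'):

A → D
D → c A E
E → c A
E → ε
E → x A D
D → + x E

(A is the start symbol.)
GOTO(I, 'c') = CLOSURE({ [A → αX.β] : [A → α.Xβ] ∈ I, X = 'c' })

Items with dot before 'c', with the dot advanced:
  [D → . c A E] → [D → c . A E]
Closure of the advanced items:
  [D → c . A E] has the dot before A: add [A → . D]
  [A → . D] has the dot before D: add [D → . c A E], [D → . + x E]

GOTO = { [A → . D], [D → . + x E], [D → . c A E], [D → c . A E] }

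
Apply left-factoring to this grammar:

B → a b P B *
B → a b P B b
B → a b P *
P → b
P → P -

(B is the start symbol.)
B → a b P B'
B' → B B''
B'' → *
B'' → b
B' → *
P → b
P → P -

Left-factoring transforms A → αβ₁ | αβ₂ into A → αA' and A' → β₁ | β₂
(α is the longest common prefix among the alternatives). Repeat until
no nonterminal has two alternatives with a common prefix.

Round 1: B has alternatives sharing prefix 'a b P'. Introduce B': B → a b P B'
  Add: B' → B *
  Add: B' → B b
  Add: B' → *

Round 2: B' has alternatives sharing prefix 'B'. Introduce B'': B' → B B''
  Add: B'' → *
  Add: B'' → b

No remaining common prefixes — done.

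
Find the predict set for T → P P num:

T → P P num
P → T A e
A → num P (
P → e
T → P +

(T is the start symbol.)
PREDICT(T → P P num) = (FIRST(RHS) \ {ε}) ∪ (FOLLOW(T) if ε ∈ FIRST(RHS), i.e. RHS ⇒* ε)
FIRST(P) = { 'e' }
FIRST(P P num) = { 'e' }
ε ∉ FIRST(P P num), so FOLLOW(T) is not added.
PREDICT(T → P P num) = { 'e' }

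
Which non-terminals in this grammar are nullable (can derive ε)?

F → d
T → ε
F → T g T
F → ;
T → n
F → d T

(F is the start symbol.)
ε-productions: T → ε
So T is immediately nullable.
No further non-terminal can be added: every production for the remaining non-terminals contains a terminal or a non-nullable non-terminal.
Nullable = { 'T' }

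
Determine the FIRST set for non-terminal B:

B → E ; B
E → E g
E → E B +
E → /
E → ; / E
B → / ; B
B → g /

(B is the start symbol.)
{ '/', ';', 'g' }

To compute FIRST(B), examine every production with B on the left-hand side, reading each right-hand side left to right until a non-nullable symbol is reached.

FIRST sets of the other non-terminals involved (by the same procedure, iterated to a fixed point):
  FIRST(E) = { '/', ';' }

From B → E ; B:
  - E is a non-terminal: add FIRST(E) \ {ε} = { '/', ';' }
    E is not nullable, so stop
From B → / ; B:
  - '/' is a terminal: add '/' and stop
From B → g /:
  - g is a terminal: add 'g' and stop

Collecting: FIRST(B) = { '/', ';', 'g' }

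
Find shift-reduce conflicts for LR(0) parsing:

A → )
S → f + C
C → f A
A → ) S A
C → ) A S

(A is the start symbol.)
Augment with A' → A and build the canonical LR(0) collection (I0 = CLOSURE({[A' → . A]}), then GOTO on every symbol after a dot until no new states appear). It has 13 states:
  I0: { [A → . ) S A], [A → . )], [A' → . A] }  — shift
  I1: { [A → ) . S A], [A → ) .], [S → . f + C] }  — shift, reduce
  I2: { [A' → A .] }  — accept
  I3: { [A → ) S . A], [A → . ) S A], [A → . )] }  — shift
  I4: { [S → f . + C] }  — shift
  I5: { [C → . ) A S], [C → . f A], [S → f + . C] }  — shift
  I6: { [A → . ) S A], [A → . )], [C → ) . A S] }  — shift
  I7: { [S → f + C .] }  — reduce
  I8: { [A → . ) S A], [A → . )], [C → f . A] }  — shift
  I9: { [C → f A .] }  — reduce
  I10: { [C → ) A . S], [S → . f + C] }  — shift
  I11: { [C → ) A S .] }  — reduce
  I12: { [A → ) S A .] }  — reduce

I1 contains reduce item [A → ) .] and shift item [S → . f + C] — shift-reduce conflict.

Answer: Yes — I1: [A → ) .] vs [S → . f + C]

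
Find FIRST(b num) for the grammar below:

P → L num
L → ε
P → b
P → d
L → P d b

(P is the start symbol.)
{ 'b' }

To compute FIRST(b num), process the symbols left to right:
Symbol b is a terminal. Add 'b' and stop.
FIRST(b num) = { 'b' }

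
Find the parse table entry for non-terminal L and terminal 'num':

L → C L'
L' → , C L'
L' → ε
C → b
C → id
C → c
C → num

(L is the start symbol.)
To find M[L, 'num'], we find productions for L where 'num' is in the predict set (PREDICT(N → α) = (FIRST(α) \ {ε}) ∪ (FOLLOW(N) if α ⇒* ε)).

Relevant sets:
  FIRST(C) = { 'b', 'c', 'id', 'num' }

L → C L': PREDICT = { 'b', 'c', 'id', 'num' }
  'num' is in predict set, so this production goes in M[L, 'num']

M[L, 'num'] = L → C L'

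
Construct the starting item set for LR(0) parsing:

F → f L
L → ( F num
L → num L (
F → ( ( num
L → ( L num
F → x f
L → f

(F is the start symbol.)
First, augment the grammar with F' → F
I₀ = CLOSURE({ [F' → . F] }):
  [F' → . F] has the dot before F: add [F → . f L], [F → . ( ( num], [F → . x f]
No further items can be added.

I₀ = { [F → . ( ( num], [F → . f L], [F → . x f], [F' → . F] }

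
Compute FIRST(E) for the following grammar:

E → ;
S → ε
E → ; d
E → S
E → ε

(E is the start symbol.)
{ ';', ε }

FIRST sets of the other non-terminals involved (by the same procedure, iterated to a fixed point):
  FIRST(S) = { ε }

From E → ;:
  - ';' is a terminal: add ';' and stop
From E → ; d:
  - ';' is a terminal: add ';' and stop
From E → S:
  - S is a non-terminal: add FIRST(S) \ {ε} = { }
    S is nullable and nothing follows, so the whole right-hand side can vanish: ε ∈ FIRST(E)
From E → ε:
  - ε-production, so ε ∈ FIRST(E)

Collecting: FIRST(E) = { ';', ε }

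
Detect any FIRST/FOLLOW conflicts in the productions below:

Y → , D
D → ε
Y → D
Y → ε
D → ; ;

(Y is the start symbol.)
A FIRST/FOLLOW conflict occurs when a non-terminal N has a nullable alternative N → β (β ⇒* ε) and another alternative N → α with FIRST(α) ∩ FOLLOW(N) ≠ ∅: on such a lookahead the parser cannot decide between expanding α and letting N vanish via β.

Nullable non-terminals: D, Y.
FIRST sets used below: FIRST(D) = { ';', ε }

D: nullable alternative(s) D → ε; FOLLOW(D) = { $ }
  D → ε: FIRST \ {ε} = { } — this is the only nullable alternative, skip
  D → ; ;: FIRST \ {ε} = { ';' } — disjoint from FOLLOW(D)

Y: nullable alternative(s) Y → D, Y → ε; FOLLOW(Y) = { $ }
  Y → , D: FIRST \ {ε} = { ',' } — disjoint from FOLLOW(Y)
  Y → D: FIRST \ {ε} = { ';' } — disjoint from FOLLOW(Y)
  Y → ε: FIRST \ {ε} = { } — disjoint from FOLLOW(Y)

No FIRST/FOLLOW conflicts found.

Answer: No FIRST/FOLLOW conflicts.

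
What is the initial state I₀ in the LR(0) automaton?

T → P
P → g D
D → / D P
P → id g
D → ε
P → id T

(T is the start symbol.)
{ [P → . g D], [P → . id T], [P → . id g], [T → . P], [T' → . T] }

First, augment the grammar with T' → T
I₀ = CLOSURE({ [T' → . T] }):
  [T' → . T] has the dot before T: add [T → . P]
  [T → . P] has the dot before P: add [P → . g D], [P → . id g], [P → . id T]
No further items can be added.

I₀ = { [P → . g D], [P → . id T], [P → . id g], [T → . P], [T' → . T] }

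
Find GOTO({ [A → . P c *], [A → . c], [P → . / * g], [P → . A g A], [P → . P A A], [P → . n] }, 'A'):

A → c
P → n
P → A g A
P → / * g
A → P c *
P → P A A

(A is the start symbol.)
GOTO(I, 'A') = CLOSURE({ [A → αX.β] : [A → α.Xβ] ∈ I, X = 'A' })

Items with dot before 'A', with the dot advanced:
  [P → . A g A] → [P → A . g A]
Closure adds nothing (no advanced item has the dot before a non-terminal).

GOTO = { [P → A . g A] }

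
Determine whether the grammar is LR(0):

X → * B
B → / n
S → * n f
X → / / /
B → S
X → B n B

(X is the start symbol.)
Yes, the grammar is LR(0)

A grammar is LR(0) if no state in the canonical LR(0) collection has:
  - both a shift item (dot before a terminal) and a complete item (shift-reduce conflict), or
  - two or more complete items (reduce-reduce conflict; the accept item [X' → X .] counts as a complete item here).

Augment with X' → X and build the canonical LR(0) collection (I0 = CLOSURE({[X' → . X]}), then GOTO on every symbol after a dot until no new states appear). It has 16 states:
  I0: { [B → . / n], [B → . S], [S → . * n f], [X → . * B], [X → . / / /], [X → . B n B], [X' → . X] }  — shift
  I1: { [B → . / n], [B → . S], [S → * . n f], [S → . * n f], [X → * . B] }  — shift
  I2: { [B → / . n], [X → / . / /] }  — shift
  I3: { [X → B . n B] }  — shift
  I4: { [B → S .] }  — reduce
  I5: { [X' → X .] }  — accept
  I6: { [B → . / n], [B → . S], [S → . * n f], [X → B n . B] }  — shift
  I7: { [S → * . n f] }  — shift
  I8: { [B → / . n] }  — shift
  I9: { [X → B n B .] }  — reduce
  I10: { [B → / n .] }  — reduce
  I11: { [S → * n . f] }  — shift
  I12: { [S → * n f .] }  — reduce
  I13: { [X → / / . /] }  — shift
  I14: { [X → / / / .] }  — reduce
  I15: { [X → * B .] }  — reduce

Every state is either a pure shift/goto state or contains exactly one complete item and nothing to shift — no conflicts. The grammar is LR(0).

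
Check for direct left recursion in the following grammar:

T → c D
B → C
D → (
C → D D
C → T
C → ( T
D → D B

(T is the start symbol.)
Direct left recursion occurs when N → N α for some non-terminal N (the right-hand side begins with the left-hand side itself).

T → c D: starts with c
B → C: starts with C
D → (: starts with '('
C → D D: starts with D
C → T: starts with T
C → ( T: starts with '('
D → D B: LEFT RECURSIVE (starts with D)

The grammar has direct left recursion on: D.

Answer: Yes, D is left-recursive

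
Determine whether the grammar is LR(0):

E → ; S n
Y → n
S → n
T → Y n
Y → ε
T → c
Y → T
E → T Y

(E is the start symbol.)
Augment with E' → E and build the canonical LR(0) collection (I0 = CLOSURE({[E' → . E]}), then GOTO on every symbol after a dot until no new states appear). It has 13 states:
  I0: { [E → . ; S n], [E → . T Y], [E' → . E], [T → . Y n], [T → . c], [Y → . T], [Y → . n], [Y → .] }  — shift, reduce
  I1: { [E → ; . S n], [S → . n] }  — shift
  I2: { [E' → E .] }  — accept
  I3: { [E → T . Y], [T → . Y n], [T → . c], [Y → . T], [Y → . n], [Y → .], [Y → T .] }  — shift, 2 reduces
  I4: { [T → Y . n] }  — shift
  I5: { [T → c .] }  — reduce
  I6: { [Y → n .] }  — reduce
  I7: { [T → Y n .] }  — reduce
  I8: { [Y → T .] }  — reduce
  I9: { [E → T Y .], [T → Y . n] }  — shift, reduce
  I10: { [E → ; S . n] }  — shift
  I11: { [S → n .] }  — reduce
  I12: { [E → ; S n .] }  — reduce

Conflict in state I0:
  Shift-reduce conflict between [Y → .] and [E → . ; S n]
So the grammar is NOT LR(0).

Answer: No. Shift-reduce conflict between [Y → .] and [E → . ; S n]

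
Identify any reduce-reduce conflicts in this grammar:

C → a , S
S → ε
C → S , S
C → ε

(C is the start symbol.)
Yes — I0: [C → .] vs [S → .]

A reduce-reduce conflict occurs when an LR(0) state has two complete items [A → α .] and [B → β .] — both call for a reduction, and with no lookahead the parser cannot choose between them.

Augment with C' → C and build the canonical LR(0) collection (I0 = CLOSURE({[C' → . C]}), then GOTO on every symbol after a dot until no new states appear). It has 8 states:
  I0: { [C → . S , S], [C → . a , S], [C → .], [C' → . C], [S → .] }  — shift, 2 reduces
  I1: { [C' → C .] }  — accept
  I2: { [C → S . , S] }  — shift
  I3: { [C → a . , S] }  — shift
  I4: { [C → a , . S], [S → .] }  — reduce
  I5: { [C → a , S .] }  — reduce
  I6: { [C → S , . S], [S → .] }  — reduce
  I7: { [C → S , S .] }  — reduce

I0 contains complete items [C → .], [S → .] — reduce-reduce conflict.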